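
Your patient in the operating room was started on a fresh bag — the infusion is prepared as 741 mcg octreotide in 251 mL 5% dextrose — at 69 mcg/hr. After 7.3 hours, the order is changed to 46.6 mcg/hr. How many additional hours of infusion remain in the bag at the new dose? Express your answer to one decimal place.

Initial rate:
Concentration = 741 mcg ÷ 251 mL = 2.952191 mcg/mL
Rate = 69 mcg/hr ÷ 2.952191 mcg/mL = 23.37247 mL/hr
Volume infused so far = 23.37247 mL/hr × 7.3 hr = 170.619 mL
Volume remaining = 251 − 170.619 = 80.38097 mL
New rate:
Rate = 46.6 mcg/hr ÷ 2.952191 mcg/mL = 15.78489 mL/hr
Time remaining = 80.38097 mL ÷ 15.78489 mL/hr = 5.092275 hr

5.1 hours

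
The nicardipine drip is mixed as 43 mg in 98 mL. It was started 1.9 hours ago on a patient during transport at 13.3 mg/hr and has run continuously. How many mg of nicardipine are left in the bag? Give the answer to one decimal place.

Concentration = 43 mg ÷ 98 mL = 0.4387755 mg/mL
Rate = 13.3 mg/hr ÷ 0.4387755 mg/mL = 30.31163 mL/hr
Volume infused = 30.31163 mL/hr × 1.9 hr = 57.59209 mL
Volume remaining = 98 − 57.59209 = 40.40791 mL
Drug remaining = 40.40791 mL × 0.4387755 mg/mL = 17.73 mg

17.7 mg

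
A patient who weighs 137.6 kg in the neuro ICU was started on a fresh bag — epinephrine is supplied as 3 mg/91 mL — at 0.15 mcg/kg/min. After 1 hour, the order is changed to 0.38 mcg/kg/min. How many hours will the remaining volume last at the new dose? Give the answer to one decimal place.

0.6 hours

Initial rate:
Dose = 0.15 mcg/kg/min × 137.6 kg = 20.64 mcg/min
20.64 mcg/min × 60 min/hr = 1238.4 mcg/hr
Concentration = 3 mg ÷ 91 mL = 0.03296703 mg/mL = 32.96703 mcg/mL
Rate = 1238.4 mcg/hr ÷ 32.96703 mcg/mL = 37.5648 mL/hr
Volume infused so far = 37.5648 mL/hr × 1 hr = 37.5648 mL
Volume remaining = 91 − 37.5648 = 53.4352 mL
New rate:
Dose = 0.38 mcg/kg/min × 137.6 kg = 52.288 mcg/min
52.288 mcg/min × 60 min/hr = 3137.28 mcg/hr
Rate = 3137.28 mcg/hr ÷ 32.96703 mcg/mL = 95.16416 mL/hr
Time remaining = 53.4352 mL ÷ 95.16416 mL/hr = 0.5615055 hr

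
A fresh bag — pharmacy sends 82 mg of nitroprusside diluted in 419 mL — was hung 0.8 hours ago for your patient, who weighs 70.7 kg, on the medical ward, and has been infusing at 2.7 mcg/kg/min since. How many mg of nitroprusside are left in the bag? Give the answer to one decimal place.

Dose = 2.7 mcg/kg/min × 70.7 kg = 190.89 mcg/min
190.89 mcg/min × 60 min/hr = 11453.4 mcg/hr
Concentration = 82 mg ÷ 419 mL = 0.1957041 mg/mL = 195.7041 mcg/mL
Rate = 11453.4 mcg/hr ÷ 195.7041 mcg/mL = 58.52408 mL/hr
Volume infused = 58.52408 mL/hr × 0.8 hr = 46.81926 mL
Volume remaining = 419 − 46.81926 = 372.1807 mL
Drug remaining = 372.1807 mL × 195.7041 mcg/mL = 72837.28 mcg = 72.83728 mg

72.8 mg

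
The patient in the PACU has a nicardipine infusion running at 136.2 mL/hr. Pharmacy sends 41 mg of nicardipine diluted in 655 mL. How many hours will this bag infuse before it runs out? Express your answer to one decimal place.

Duration = 655 mL ÷ 136.2 mL/hr = 4.809104 hr

4.8 hours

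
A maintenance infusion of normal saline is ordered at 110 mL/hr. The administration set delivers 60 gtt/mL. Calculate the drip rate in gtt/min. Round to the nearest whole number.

110 mL/hr ÷ 60 min/hr = 1.833333 mL/min
1.833333 mL/min × 60 gtt/mL = 110 gtt/min

110 gtt/min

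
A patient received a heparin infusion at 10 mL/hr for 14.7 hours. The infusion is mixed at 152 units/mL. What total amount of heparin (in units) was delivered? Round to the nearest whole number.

22344 units

Drug rate = 10 mL/hr × 152 units/mL = 1520 units/hr
Total = 1520 units/hr × 14.7 hr = 22344 units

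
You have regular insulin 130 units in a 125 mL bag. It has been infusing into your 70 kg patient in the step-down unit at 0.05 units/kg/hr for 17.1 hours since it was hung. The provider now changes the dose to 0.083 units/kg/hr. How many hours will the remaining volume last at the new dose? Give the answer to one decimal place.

12.1 hours

Initial rate:
Dose = 0.05 units/kg/hr × 70 kg = 3.5 units/hr
Concentration = 130 units ÷ 125 mL = 1.04 units/mL
Rate = 3.5 units/hr ÷ 1.04 units/mL = 3.365385 mL/hr
Volume infused so far = 3.365385 mL/hr × 17.1 hr = 57.54808 mL
Volume remaining = 125 − 57.54808 = 67.45192 mL
New rate:
Dose = 0.083 units/kg/hr × 70 kg = 5.81 units/hr
Rate = 5.81 units/hr ÷ 1.04 units/mL = 5.586538 mL/hr
Time remaining = 67.45192 mL ÷ 5.586538 mL/hr = 12.07401 hr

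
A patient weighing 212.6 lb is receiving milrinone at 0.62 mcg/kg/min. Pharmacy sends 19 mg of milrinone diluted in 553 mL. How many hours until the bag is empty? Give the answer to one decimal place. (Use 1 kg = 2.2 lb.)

5.3 hours

Weight = 212.6 lb ÷ 2.2 lb/kg = 96.63636 kg
Dose = 0.62 mcg/kg/min × 96.63636 kg = 59.91455 mcg/min
59.91455 mcg/min × 60 min/hr = 3594.873 mcg/hr
Concentration = 19 mg ÷ 553 mL = 0.03435805 mg/mL = 34.35805 mcg/mL
Rate = 3594.873 mcg/hr ÷ 34.35805 mcg/mL = 104.6297 mL/hr
Duration = 553 mL ÷ 104.6297 mL/hr = 5.285305 hr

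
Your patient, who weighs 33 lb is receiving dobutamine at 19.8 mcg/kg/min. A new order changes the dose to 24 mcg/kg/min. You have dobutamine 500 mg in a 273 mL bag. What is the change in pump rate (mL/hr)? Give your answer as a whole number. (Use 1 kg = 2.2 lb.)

2 mL/hr

At the current dose:
Weight = 33 lb ÷ 2.2 lb/kg = 15 kg
Dose = 19.8 mcg/kg/min × 15 kg = 297 mcg/min
297 mcg/min × 60 min/hr = 17820 mcg/hr
Concentration = 500 mg ÷ 273 mL = 1.831502 mg/mL = 1831.502 mcg/mL
Rate = 17820 mcg/hr ÷ 1831.502 mcg/mL = 9.72972 mL/hr
At the new dose:
Dose = 24 mcg/kg/min × 15 kg = 360 mcg/min
360 mcg/min × 60 min/hr = 21600 mcg/hr
Rate = 21600 mcg/hr ÷ 1831.502 mcg/mL = 11.7936 mL/hr
Change = 11.7936 − 9.72972 = 2.06388 mL/hr → 2.06388 mL/hr increase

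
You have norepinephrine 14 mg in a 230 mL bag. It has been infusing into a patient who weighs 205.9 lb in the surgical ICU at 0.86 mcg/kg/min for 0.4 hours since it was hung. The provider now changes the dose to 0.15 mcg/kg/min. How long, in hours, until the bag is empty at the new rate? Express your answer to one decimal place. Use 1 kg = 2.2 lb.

14.3 hours

Initial rate:
Weight = 205.9 lb ÷ 2.2 lb/kg = 93.59091 kg
Dose = 0.86 mcg/kg/min × 93.59091 kg = 80.48818 mcg/min
80.48818 mcg/min × 60 min/hr = 4829.291 mcg/hr
Concentration = 14 mg ÷ 230 mL = 0.06086957 mg/mL = 60.86957 mcg/mL
Rate = 4829.291 mcg/hr ÷ 60.86957 mcg/mL = 79.33835 mL/hr
Volume infused so far = 79.33835 mL/hr × 0.4 hr = 31.73534 mL
Volume remaining = 230 − 31.73534 = 198.2647 mL
New rate:
Dose = 0.15 mcg/kg/min × 93.59091 kg = 14.03864 mcg/min
14.03864 mcg/min × 60 min/hr = 842.3182 mcg/hr
Rate = 842.3182 mcg/hr ÷ 60.86957 mcg/mL = 13.83808 mL/hr
Time remaining = 198.2647 mL ÷ 13.83808 mL/hr = 14.32746 hr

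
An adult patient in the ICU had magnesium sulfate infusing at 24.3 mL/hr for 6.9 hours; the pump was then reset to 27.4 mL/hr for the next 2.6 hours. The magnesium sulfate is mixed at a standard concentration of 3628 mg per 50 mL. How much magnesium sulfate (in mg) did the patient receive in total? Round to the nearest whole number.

17335 mg

Concentration = 3628 mg ÷ 50 mL = 72.56 mg/mL
Stage 1: 24.3 mL/hr × 6.9 hr = 167.67 mL → 167.67 mL × 72.56 mg/mL = 12166.14 mg
Stage 2: 27.4 mL/hr × 2.6 hr = 71.24 mL → 71.24 mL × 72.56 mg/mL = 5169.174 mg
Total = 12166.14 + 5169.174 = 17335.31 mg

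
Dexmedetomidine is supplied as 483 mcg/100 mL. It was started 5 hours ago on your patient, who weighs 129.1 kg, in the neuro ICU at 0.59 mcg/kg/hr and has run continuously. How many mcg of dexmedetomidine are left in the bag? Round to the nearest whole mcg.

102 mcg

Dose = 0.59 mcg/kg/hr × 129.1 kg = 76.169 mcg/hr
Concentration = 483 mcg ÷ 100 mL = 4.83 mcg/mL
Rate = 76.169 mcg/hr ÷ 4.83 mcg/mL = 15.76998 mL/hr
Volume infused = 15.76998 mL/hr × 5 hr = 78.8499 mL
Volume remaining = 100 − 78.8499 = 21.1501 mL
Drug remaining = 21.1501 mL × 4.83 mcg/mL = 102.155 mcg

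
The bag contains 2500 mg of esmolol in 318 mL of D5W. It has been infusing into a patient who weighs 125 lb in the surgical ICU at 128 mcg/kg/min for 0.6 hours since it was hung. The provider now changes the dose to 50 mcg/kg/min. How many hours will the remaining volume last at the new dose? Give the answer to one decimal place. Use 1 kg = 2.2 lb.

13.1 hours

Initial rate:
Weight = 125 lb ÷ 2.2 lb/kg = 56.81818 kg
Dose = 128 mcg/kg/min × 56.81818 kg = 7272.727 mcg/min
7272.727 mcg/min × 60 min/hr = 436363.6 mcg/hr
Concentration = 2500 mg ÷ 318 mL = 7.861635 mg/mL = 7861.635 mcg/mL
Rate = 436363.6 mcg/hr ÷ 7861.635 mcg/mL = 55.50545 mL/hr
Volume infused so far = 55.50545 mL/hr × 0.6 hr = 33.30327 mL
Volume remaining = 318 − 33.30327 = 284.6967 mL
New rate:
Dose = 50 mcg/kg/min × 56.81818 kg = 2840.909 mcg/min
2840.909 mcg/min × 60 min/hr = 170454.5 mcg/hr
Rate = 170454.5 mcg/hr ÷ 7861.635 mcg/mL = 21.68182 mL/hr
Time remaining = 284.6967 mL ÷ 21.68182 mL/hr = 13.13067 hr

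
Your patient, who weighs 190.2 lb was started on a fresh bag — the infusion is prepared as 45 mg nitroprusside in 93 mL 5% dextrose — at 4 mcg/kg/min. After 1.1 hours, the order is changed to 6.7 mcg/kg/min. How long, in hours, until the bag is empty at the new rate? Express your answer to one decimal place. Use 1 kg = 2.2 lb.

Initial rate:
Weight = 190.2 lb ÷ 2.2 lb/kg = 86.45455 kg
Dose = 4 mcg/kg/min × 86.45455 kg = 345.8182 mcg/min
345.8182 mcg/min × 60 min/hr = 20749.09 mcg/hr
Concentration = 45 mg ÷ 93 mL = 0.483871 mg/mL = 483.871 mcg/mL
Rate = 20749.09 mcg/hr ÷ 483.871 mcg/mL = 42.88145 mL/hr
Volume infused so far = 42.88145 mL/hr × 1.1 hr = 47.1696 mL
Volume remaining = 93 − 47.1696 = 45.8304 mL
New rate:
Dose = 6.7 mcg/kg/min × 86.45455 kg = 579.2455 mcg/min
579.2455 mcg/min × 60 min/hr = 34754.73 mcg/hr
Rate = 34754.73 mcg/hr ÷ 483.871 mcg/mL = 71.82644 mL/hr
Time remaining = 45.8304 mL ÷ 71.82644 mL/hr = 0.6380715 hr

0.6 hours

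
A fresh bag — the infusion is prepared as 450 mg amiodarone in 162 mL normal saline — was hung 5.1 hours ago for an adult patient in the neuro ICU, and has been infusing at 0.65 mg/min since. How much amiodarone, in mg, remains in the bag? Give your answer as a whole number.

251 mg

0.65 mg/min × 60 min/hr = 39 mg/hr
Concentration = 450 mg ÷ 162 mL = 2.777778 mg/mL
Rate = 39 mg/hr ÷ 2.777778 mg/mL = 14.04 mL/hr
Volume infused = 14.04 mL/hr × 5.1 hr = 71.604 mL
Volume remaining = 162 − 71.604 = 90.396 mL
Drug remaining = 90.396 mL × 2.777778 mg/mL = 251.1 mg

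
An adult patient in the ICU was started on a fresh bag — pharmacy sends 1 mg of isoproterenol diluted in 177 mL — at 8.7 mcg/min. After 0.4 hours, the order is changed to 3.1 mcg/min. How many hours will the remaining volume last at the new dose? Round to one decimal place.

4.3 hours

Initial rate:
8.7 mcg/min × 60 min/hr = 522 mcg/hr
Concentration = 1 mg ÷ 177 mL = 0.005649718 mg/mL = 5.649718 mcg/mL
Rate = 522 mcg/hr ÷ 5.649718 mcg/mL = 92.394 mL/hr
Volume infused so far = 92.394 mL/hr × 0.4 hr = 36.9576 mL
Volume remaining = 177 − 36.9576 = 140.0424 mL
New rate:
3.1 mcg/min × 60 min/hr = 186 mcg/hr
Rate = 186 mcg/hr ÷ 5.649718 mcg/mL = 32.922 mL/hr
Time remaining = 140.0424 mL ÷ 32.922 mL/hr = 4.253763 hr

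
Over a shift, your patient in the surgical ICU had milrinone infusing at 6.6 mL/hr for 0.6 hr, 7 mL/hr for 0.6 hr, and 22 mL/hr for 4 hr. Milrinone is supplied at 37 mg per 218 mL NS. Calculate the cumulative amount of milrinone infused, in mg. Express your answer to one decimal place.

16.3 mg

Concentration = 37 mg ÷ 218 mL = 0.1697248 mg/mL
Stage 1: 6.6 mL/hr × 0.6 hr = 3.96 mL → 3.96 mL × 0.1697248 mg/mL = 0.6721101 mg
Stage 2: 7 mL/hr × 0.6 hr = 4.2 mL → 4.2 mL × 0.1697248 mg/mL = 0.712844 mg
Stage 3: 22 mL/hr × 4 hr = 88 mL → 88 mL × 0.1697248 mg/mL = 14.93578 mg
Total = 0.6721101 + 0.712844 + 14.93578 = 16.32073 mg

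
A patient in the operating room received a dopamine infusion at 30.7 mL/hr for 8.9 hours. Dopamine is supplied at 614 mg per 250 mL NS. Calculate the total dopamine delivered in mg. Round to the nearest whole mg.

671 mg

Concentration = 614 mg ÷ 250 mL = 2.456 mg/mL = 2456 mcg/mL
Drug rate = 30.7 mL/hr × 2456 mcg/mL = 75399.2 mcg/hr
Total = 75399.2 mcg/hr × 8.9 hr = 671052.9 mcg = 671.0529 mg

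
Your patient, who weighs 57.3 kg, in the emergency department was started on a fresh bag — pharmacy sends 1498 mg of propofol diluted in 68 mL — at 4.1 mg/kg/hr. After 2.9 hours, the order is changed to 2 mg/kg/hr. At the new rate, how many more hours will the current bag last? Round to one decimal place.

7.1 hours

Initial rate:
Dose = 4.1 mg/kg/hr × 57.3 kg = 234.93 mg/hr
Concentration = 1498 mg ÷ 68 mL = 22.02941 mg/mL
Rate = 234.93 mg/hr ÷ 22.02941 mg/mL = 10.66438 mL/hr
Volume infused so far = 10.66438 mL/hr × 2.9 hr = 30.9267 mL
Volume remaining = 68 − 30.9267 = 37.0733 mL
New rate:
Dose = 2 mg/kg/hr × 57.3 kg = 114.6 mg/hr
Rate = 114.6 mg/hr ÷ 22.02941 mg/mL = 5.202136 mL/hr
Time remaining = 37.0733 mL ÷ 5.202136 mL/hr = 7.126553 hr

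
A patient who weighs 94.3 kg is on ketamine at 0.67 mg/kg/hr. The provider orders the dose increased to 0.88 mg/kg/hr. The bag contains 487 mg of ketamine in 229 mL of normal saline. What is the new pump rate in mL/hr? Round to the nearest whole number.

Dose = 0.88 mg/kg/hr × 94.3 kg = 82.984 mg/hr
Concentration = 487 mg ÷ 229 mL = 2.126638 mg/mL
Rate = 82.984 mg/hr ÷ 2.126638 mg/mL = 39.02122 mL/hr

39 mL/hr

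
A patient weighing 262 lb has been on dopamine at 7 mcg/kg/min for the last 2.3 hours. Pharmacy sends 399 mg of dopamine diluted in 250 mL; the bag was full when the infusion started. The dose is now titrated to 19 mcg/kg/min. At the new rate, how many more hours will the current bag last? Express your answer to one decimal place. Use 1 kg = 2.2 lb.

2.1 hours

Initial rate:
Weight = 262 lb ÷ 2.2 lb/kg = 119.0909 kg
Dose = 7 mcg/kg/min × 119.0909 kg = 833.6364 mcg/min
833.6364 mcg/min × 60 min/hr = 50018.18 mcg/hr
Concentration = 399 mg ÷ 250 mL = 1.596 mg/mL = 1596 mcg/mL
Rate = 50018.18 mcg/hr ÷ 1596 mcg/mL = 31.33971 mL/hr
Volume infused so far = 31.33971 mL/hr × 2.3 hr = 72.08134 mL
Volume remaining = 250 − 72.08134 = 177.9187 mL
New rate:
Dose = 19 mcg/kg/min × 119.0909 kg = 2262.727 mcg/min
2262.727 mcg/min × 60 min/hr = 135763.6 mcg/hr
Rate = 135763.6 mcg/hr ÷ 1596 mcg/mL = 85.06494 mL/hr
Time remaining = 177.9187 mL ÷ 85.06494 mL/hr = 2.091563 hr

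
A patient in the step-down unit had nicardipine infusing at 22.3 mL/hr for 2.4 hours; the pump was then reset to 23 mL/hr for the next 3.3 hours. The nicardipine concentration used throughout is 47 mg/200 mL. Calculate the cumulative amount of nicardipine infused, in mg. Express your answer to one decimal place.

30.4 mg

Concentration = 47 mg ÷ 200 mL = 0.235 mg/mL
Stage 1: 22.3 mL/hr × 2.4 hr = 53.52 mL → 53.52 mL × 0.235 mg/mL = 12.5772 mg
Stage 2: 23 mL/hr × 3.3 hr = 75.9 mL → 75.9 mL × 0.235 mg/mL = 17.8365 mg
Total = 12.5772 + 17.8365 = 30.4137 mg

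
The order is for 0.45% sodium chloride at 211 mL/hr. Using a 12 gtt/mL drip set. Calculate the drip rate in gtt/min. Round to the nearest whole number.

42 gtt/min

211 mL/hr ÷ 60 min/hr = 3.516667 mL/min
3.516667 mL/min × 12 gtt/mL = 42.2 gtt/min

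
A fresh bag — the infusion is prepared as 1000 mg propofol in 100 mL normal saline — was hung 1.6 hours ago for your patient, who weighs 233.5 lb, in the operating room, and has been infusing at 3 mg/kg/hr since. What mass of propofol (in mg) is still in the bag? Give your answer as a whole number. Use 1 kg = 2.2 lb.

Weight = 233.5 lb ÷ 2.2 lb/kg = 106.1364 kg
Dose = 3 mg/kg/hr × 106.1364 kg = 318.4091 mg/hr
Concentration = 1000 mg ÷ 100 mL = 10 mg/mL
Rate = 318.4091 mg/hr ÷ 10 mg/mL = 31.84091 mL/hr
Volume infused = 31.84091 mL/hr × 1.6 hr = 50.94545 mL
Volume remaining = 100 − 50.94545 = 49.05455 mL
Drug remaining = 49.05455 mL × 10 mg/mL = 490.5455 mg

491 mg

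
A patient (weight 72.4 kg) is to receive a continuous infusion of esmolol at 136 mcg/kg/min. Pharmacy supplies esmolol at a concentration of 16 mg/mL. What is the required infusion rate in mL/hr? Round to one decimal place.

36.9 mL/hr

Dose = 136 mcg/kg/min × 72.4 kg = 9846.4 mcg/min
9846.4 mcg/min × 60 min/hr = 590784 mcg/hr
Concentration = 16 mg/mL = 16000 mcg/mL
Rate = 590784 mcg/hr ÷ 16000 mcg/mL = 36.924 mL/hr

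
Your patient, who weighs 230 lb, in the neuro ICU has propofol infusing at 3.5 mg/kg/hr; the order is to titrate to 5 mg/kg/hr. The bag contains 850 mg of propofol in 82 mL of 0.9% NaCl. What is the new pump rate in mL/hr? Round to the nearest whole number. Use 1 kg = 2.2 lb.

50 mL/hr

Weight = 230 lb ÷ 2.2 lb/kg = 104.5455 kg
Dose = 5 mg/kg/hr × 104.5455 kg = 522.7273 mg/hr
Concentration = 850 mg ÷ 82 mL = 10.36585 mg/mL
Rate = 522.7273 mg/hr ÷ 10.36585 mg/mL = 50.42781 mL/hr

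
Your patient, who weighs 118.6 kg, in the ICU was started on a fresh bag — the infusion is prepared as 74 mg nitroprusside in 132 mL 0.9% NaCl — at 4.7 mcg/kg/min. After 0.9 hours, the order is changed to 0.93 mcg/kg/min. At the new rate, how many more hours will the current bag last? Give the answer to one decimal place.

6.6 hours

Initial rate:
Dose = 4.7 mcg/kg/min × 118.6 kg = 557.42 mcg/min
557.42 mcg/min × 60 min/hr = 33445.2 mcg/hr
Concentration = 74 mg ÷ 132 mL = 0.5606061 mg/mL = 560.6061 mcg/mL
Rate = 33445.2 mcg/hr ÷ 560.6061 mcg/mL = 59.65901 mL/hr
Volume infused so far = 59.65901 mL/hr × 0.9 hr = 53.6931 mL
Volume remaining = 132 − 53.6931 = 78.3069 mL
New rate:
Dose = 0.93 mcg/kg/min × 118.6 kg = 110.298 mcg/min
110.298 mcg/min × 60 min/hr = 6617.88 mcg/hr
Rate = 6617.88 mcg/hr ÷ 560.6061 mcg/mL = 11.80487 mL/hr
Time remaining = 78.3069 mL ÷ 11.80487 mL/hr = 6.633442 hr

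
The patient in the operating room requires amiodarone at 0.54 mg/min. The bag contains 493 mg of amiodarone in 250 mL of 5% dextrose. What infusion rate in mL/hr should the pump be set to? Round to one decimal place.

0.54 mg/min × 60 min/hr = 32.4 mg/hr
Concentration = 493 mg ÷ 250 mL = 1.972 mg/mL
Rate = 32.4 mg/hr ÷ 1.972 mg/mL = 16.43002 mL/hr

16.4 mL/hr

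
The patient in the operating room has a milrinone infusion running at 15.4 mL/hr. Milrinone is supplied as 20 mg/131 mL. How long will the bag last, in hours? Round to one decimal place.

Duration = 131 mL ÷ 15.4 mL/hr = 8.506494 hr

8.5 hours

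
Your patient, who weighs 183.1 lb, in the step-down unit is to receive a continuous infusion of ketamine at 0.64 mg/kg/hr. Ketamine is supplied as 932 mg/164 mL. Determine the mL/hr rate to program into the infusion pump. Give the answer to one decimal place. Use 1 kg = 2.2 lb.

9.4 mL/hr

Weight = 183.1 lb ÷ 2.2 lb/kg = 83.22727 kg
Dose = 0.64 mg/kg/hr × 83.22727 kg = 53.26545 mg/hr
Concentration = 932 mg ÷ 164 mL = 5.682927 mg/mL
Rate = 53.26545 mg/hr ÷ 5.682927 mg/mL = 9.372891 mL/hr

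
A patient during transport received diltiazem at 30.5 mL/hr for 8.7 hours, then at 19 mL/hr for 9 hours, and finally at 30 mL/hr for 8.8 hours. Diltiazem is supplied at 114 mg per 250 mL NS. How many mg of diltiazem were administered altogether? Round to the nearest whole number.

319 mg

Concentration = 114 mg ÷ 250 mL = 0.456 mg/mL
Stage 1: 30.5 mL/hr × 8.7 hr = 265.35 mL → 265.35 mL × 0.456 mg/mL = 120.9996 mg
Stage 2: 19 mL/hr × 9 hr = 171 mL → 171 mL × 0.456 mg/mL = 77.976 mg
Stage 3: 30 mL/hr × 8.8 hr = 264 mL → 264 mL × 0.456 mg/mL = 120.384 mg
Total = 120.9996 + 77.976 + 120.384 = 319.3596 mg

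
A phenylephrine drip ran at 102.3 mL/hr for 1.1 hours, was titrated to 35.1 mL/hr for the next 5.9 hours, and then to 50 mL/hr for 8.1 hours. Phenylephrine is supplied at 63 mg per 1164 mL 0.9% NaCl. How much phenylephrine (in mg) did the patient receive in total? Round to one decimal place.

Concentration = 63 mg ÷ 1164 mL = 0.05412371 mg/mL
Stage 1: 102.3 mL/hr × 1.1 hr = 112.53 mL → 112.53 mL × 0.05412371 mg/mL = 6.090541 mg
Stage 2: 35.1 mL/hr × 5.9 hr = 207.09 mL → 207.09 mL × 0.05412371 mg/mL = 11.20848 mg
Stage 3: 50 mL/hr × 8.1 hr = 405 mL → 405 mL × 0.05412371 mg/mL = 21.9201 mg
Total = 6.090541 + 11.20848 + 21.9201 = 39.21912 mg

39.2 mg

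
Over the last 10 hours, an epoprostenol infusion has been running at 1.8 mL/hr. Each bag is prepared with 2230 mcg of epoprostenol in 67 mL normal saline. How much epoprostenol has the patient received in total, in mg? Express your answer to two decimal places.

0.60 mg

Concentration = 2230 mcg ÷ 67 mL = 33.28358 mcg/mL = 33283.58 ng/mL
Drug rate = 1.8 mL/hr × 33283.58 ng/mL = 59910.45 ng/hr
Total = 59910.45 ng/hr × 10 hr = 599104.5 ng = 0.5991045 mg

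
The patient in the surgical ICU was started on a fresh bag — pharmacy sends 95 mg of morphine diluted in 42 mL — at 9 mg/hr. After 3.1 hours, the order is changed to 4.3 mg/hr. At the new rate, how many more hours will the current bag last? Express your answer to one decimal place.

Initial rate:
Concentration = 95 mg ÷ 42 mL = 2.261905 mg/mL
Rate = 9 mg/hr ÷ 2.261905 mg/mL = 3.978947 mL/hr
Volume infused so far = 3.978947 mL/hr × 3.1 hr = 12.33474 mL
Volume remaining = 42 − 12.33474 = 29.66526 mL
New rate:
Rate = 4.3 mg/hr ÷ 2.261905 mg/mL = 1.901053 mL/hr
Time remaining = 29.66526 mL ÷ 1.901053 mL/hr = 15.60465 hr

15.6 hours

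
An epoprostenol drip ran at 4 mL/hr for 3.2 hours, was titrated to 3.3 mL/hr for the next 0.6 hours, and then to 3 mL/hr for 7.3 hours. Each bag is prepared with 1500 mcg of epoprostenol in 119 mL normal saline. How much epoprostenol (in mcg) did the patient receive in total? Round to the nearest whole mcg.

462 mcg

Concentration = 1500 mcg ÷ 119 mL = 12.60504 mcg/mL
Stage 1: 4 mL/hr × 3.2 hr = 12.8 mL → 12.8 mL × 12.60504 mcg/mL = 161.3445 mcg
Stage 2: 3.3 mL/hr × 0.6 hr = 1.98 mL → 1.98 mL × 12.60504 mcg/mL = 24.95798 mcg
Stage 3: 3 mL/hr × 7.3 hr = 21.9 mL → 21.9 mL × 12.60504 mcg/mL = 276.0504 mcg
Total = 161.3445 + 24.95798 + 276.0504 = 462.3529 mcg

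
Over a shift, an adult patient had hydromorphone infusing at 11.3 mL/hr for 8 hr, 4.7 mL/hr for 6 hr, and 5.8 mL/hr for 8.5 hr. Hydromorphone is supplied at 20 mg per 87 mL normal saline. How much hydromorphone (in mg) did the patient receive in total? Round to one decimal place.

38.6 mg

Concentration = 20 mg ÷ 87 mL = 0.2298851 mg/mL
Stage 1: 11.3 mL/hr × 8 hr = 90.4 mL → 90.4 mL × 0.2298851 mg/mL = 20.78161 mg
Stage 2: 4.7 mL/hr × 6 hr = 28.2 mL → 28.2 mL × 0.2298851 mg/mL = 6.482759 mg
Stage 3: 5.8 mL/hr × 8.5 hr = 49.3 mL → 49.3 mL × 0.2298851 mg/mL = 11.33333 mg
Total = 20.78161 + 6.482759 + 11.33333 = 38.5977 mg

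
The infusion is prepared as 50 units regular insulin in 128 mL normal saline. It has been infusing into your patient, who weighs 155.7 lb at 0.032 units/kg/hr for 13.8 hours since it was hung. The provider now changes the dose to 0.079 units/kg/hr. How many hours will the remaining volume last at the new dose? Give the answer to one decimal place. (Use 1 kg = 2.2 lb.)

Initial rate:
Weight = 155.7 lb ÷ 2.2 lb/kg = 70.77273 kg
Dose = 0.032 units/kg/hr × 70.77273 kg = 2.264727 units/hr
Concentration = 50 units ÷ 128 mL = 0.390625 units/mL
Rate = 2.264727 units/hr ÷ 0.390625 units/mL = 5.797702 mL/hr
Volume infused so far = 5.797702 mL/hr × 13.8 hr = 80.00829 mL
Volume remaining = 128 − 80.00829 = 47.99171 mL
New rate:
Dose = 0.079 units/kg/hr × 70.77273 kg = 5.591045 units/hr
Rate = 5.591045 units/hr ÷ 0.390625 units/mL = 14.31308 mL/hr
Time remaining = 47.99171 mL ÷ 14.31308 mL/hr = 3.352998 hr

3.4 hours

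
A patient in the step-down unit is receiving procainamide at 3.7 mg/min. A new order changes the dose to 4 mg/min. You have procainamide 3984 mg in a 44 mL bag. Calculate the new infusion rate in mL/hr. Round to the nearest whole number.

4 mg/min × 60 min/hr = 240 mg/hr
Concentration = 3984 mg ÷ 44 mL = 90.54545 mg/mL
Rate = 240 mg/hr ÷ 90.54545 mg/mL = 2.650602 mL/hr

3 mL/hr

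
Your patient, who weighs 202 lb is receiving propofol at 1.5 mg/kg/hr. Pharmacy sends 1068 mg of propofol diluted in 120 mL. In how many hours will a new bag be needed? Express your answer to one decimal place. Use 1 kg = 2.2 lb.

7.8 hours

Weight = 202 lb ÷ 2.2 lb/kg = 91.81818 kg
Dose = 1.5 mg/kg/hr × 91.81818 kg = 137.7273 mg/hr
Concentration = 1068 mg ÷ 120 mL = 8.9 mg/mL
Rate = 137.7273 mg/hr ÷ 8.9 mg/mL = 15.47497 mL/hr
Duration = 120 mL ÷ 15.47497 mL/hr = 7.754455 hr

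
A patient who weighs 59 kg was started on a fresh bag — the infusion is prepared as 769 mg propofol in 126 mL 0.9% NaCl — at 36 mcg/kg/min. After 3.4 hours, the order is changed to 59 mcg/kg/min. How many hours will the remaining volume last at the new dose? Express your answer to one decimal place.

1.6 hours

Initial rate:
Dose = 36 mcg/kg/min × 59 kg = 2124 mcg/min
2124 mcg/min × 60 min/hr = 127440 mcg/hr
Concentration = 769 mg ÷ 126 mL = 6.103175 mg/mL = 6103.175 mcg/mL
Rate = 127440 mcg/hr ÷ 6103.175 mcg/mL = 20.88094 mL/hr
Volume infused so far = 20.88094 mL/hr × 3.4 hr = 70.99518 mL
Volume remaining = 126 − 70.99518 = 55.00482 mL
New rate:
Dose = 59 mcg/kg/min × 59 kg = 3481 mcg/min
3481 mcg/min × 60 min/hr = 208860 mcg/hr
Rate = 208860 mcg/hr ÷ 6103.175 mcg/mL = 34.22153 mL/hr
Time remaining = 55.00482 mL ÷ 34.22153 mL/hr = 1.607316 hr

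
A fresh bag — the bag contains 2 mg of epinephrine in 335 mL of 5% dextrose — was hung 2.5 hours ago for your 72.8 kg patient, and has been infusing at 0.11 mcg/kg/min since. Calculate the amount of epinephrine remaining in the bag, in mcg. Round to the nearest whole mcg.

799 mcg

Dose = 0.11 mcg/kg/min × 72.8 kg = 8.008 mcg/min
8.008 mcg/min × 60 min/hr = 480.48 mcg/hr
Concentration = 2 mg ÷ 335 mL = 0.005970149 mg/mL = 5.970149 mcg/mL
Rate = 480.48 mcg/hr ÷ 5.970149 mcg/mL = 80.4804 mL/hr
Volume infused = 80.4804 mL/hr × 2.5 hr = 201.201 mL
Volume remaining = 335 − 201.201 = 133.799 mL
Drug remaining = 133.799 mL × 5.970149 mcg/mL = 798.8 mcg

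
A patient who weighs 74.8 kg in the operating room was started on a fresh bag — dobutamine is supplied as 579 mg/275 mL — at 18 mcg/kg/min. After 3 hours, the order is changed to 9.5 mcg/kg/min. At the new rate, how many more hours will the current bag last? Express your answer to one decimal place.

Initial rate:
Dose = 18 mcg/kg/min × 74.8 kg = 1346.4 mcg/min
1346.4 mcg/min × 60 min/hr = 80784 mcg/hr
Concentration = 579 mg ÷ 275 mL = 2.105455 mg/mL = 2105.455 mcg/mL
Rate = 80784 mcg/hr ÷ 2105.455 mcg/mL = 38.36891 mL/hr
Volume infused so far = 38.36891 mL/hr × 3 hr = 115.1067 mL
Volume remaining = 275 − 115.1067 = 159.8933 mL
New rate:
Dose = 9.5 mcg/kg/min × 74.8 kg = 710.6 mcg/min
710.6 mcg/min × 60 min/hr = 42636 mcg/hr
Rate = 42636 mcg/hr ÷ 2105.455 mcg/mL = 20.25026 mL/hr
Time remaining = 159.8933 mL ÷ 20.25026 mL/hr = 7.895863 hr

7.9 hours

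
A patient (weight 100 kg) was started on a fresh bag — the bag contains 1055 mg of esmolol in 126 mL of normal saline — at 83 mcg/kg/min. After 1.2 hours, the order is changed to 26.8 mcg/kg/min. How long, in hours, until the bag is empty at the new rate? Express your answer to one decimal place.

Initial rate:
Dose = 83 mcg/kg/min × 100 kg = 8300 mcg/min
8300 mcg/min × 60 min/hr = 498000 mcg/hr
Concentration = 1055 mg ÷ 126 mL = 8.373016 mg/mL = 8373.016 mcg/mL
Rate = 498000 mcg/hr ÷ 8373.016 mcg/mL = 59.47678 mL/hr
Volume infused so far = 59.47678 mL/hr × 1.2 hr = 71.37213 mL
Volume remaining = 126 − 71.37213 = 54.62787 mL
New rate:
Dose = 26.8 mcg/kg/min × 100 kg = 2680 mcg/min
2680 mcg/min × 60 min/hr = 160800 mcg/hr
Rate = 160800 mcg/hr ÷ 8373.016 mcg/mL = 19.20455 mL/hr
Time remaining = 54.62787 mL ÷ 19.20455 mL/hr = 2.844527 hr

2.8 hours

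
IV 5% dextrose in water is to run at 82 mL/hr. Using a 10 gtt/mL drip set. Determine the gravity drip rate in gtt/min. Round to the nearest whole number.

14 gtt/min

82 mL/hr ÷ 60 min/hr = 1.366667 mL/min
1.366667 mL/min × 10 gtt/mL = 13.66667 gtt/min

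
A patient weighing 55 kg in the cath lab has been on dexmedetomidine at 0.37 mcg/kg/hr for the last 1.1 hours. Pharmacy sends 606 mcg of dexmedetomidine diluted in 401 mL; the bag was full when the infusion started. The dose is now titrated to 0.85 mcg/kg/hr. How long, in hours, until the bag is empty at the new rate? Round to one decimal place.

12.5 hours

Initial rate:
Dose = 0.37 mcg/kg/hr × 55 kg = 20.35 mcg/hr
Concentration = 606 mcg ÷ 401 mL = 1.511222 mcg/mL
Rate = 20.35 mcg/hr ÷ 1.511222 mcg/mL = 13.46592 mL/hr
Volume infused so far = 13.46592 mL/hr × 1.1 hr = 14.81252 mL
Volume remaining = 401 − 14.81252 = 386.1875 mL
New rate:
Dose = 0.85 mcg/kg/hr × 55 kg = 46.75 mcg/hr
Rate = 46.75 mcg/hr ÷ 1.511222 mcg/mL = 30.93523 mL/hr
Time remaining = 386.1875 mL ÷ 30.93523 mL/hr = 12.48374 hr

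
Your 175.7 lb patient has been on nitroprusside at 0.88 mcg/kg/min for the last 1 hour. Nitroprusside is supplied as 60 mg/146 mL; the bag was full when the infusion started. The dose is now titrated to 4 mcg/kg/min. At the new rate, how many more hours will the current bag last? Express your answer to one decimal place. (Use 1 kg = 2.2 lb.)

Initial rate:
Weight = 175.7 lb ÷ 2.2 lb/kg = 79.86364 kg
Dose = 0.88 mcg/kg/min × 79.86364 kg = 70.28 mcg/min
70.28 mcg/min × 60 min/hr = 4216.8 mcg/hr
Concentration = 60 mg ÷ 146 mL = 0.4109589 mg/mL = 410.9589 mcg/mL
Rate = 4216.8 mcg/hr ÷ 410.9589 mcg/mL = 10.26088 mL/hr
Volume infused so far = 10.26088 mL/hr × 1 hr = 10.26088 mL
Volume remaining = 146 − 10.26088 = 135.7391 mL
New rate:
Dose = 4 mcg/kg/min × 79.86364 kg = 319.4545 mcg/min
319.4545 mcg/min × 60 min/hr = 19167.27 mcg/hr
Rate = 19167.27 mcg/hr ÷ 410.9589 mcg/mL = 46.64036 mL/hr
Time remaining = 135.7391 mL ÷ 46.64036 mL/hr = 2.910336 hr

2.9 hours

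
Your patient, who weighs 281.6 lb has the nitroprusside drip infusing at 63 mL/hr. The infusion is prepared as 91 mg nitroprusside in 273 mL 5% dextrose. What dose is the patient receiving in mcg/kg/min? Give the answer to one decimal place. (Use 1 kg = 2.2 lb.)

Weight = 281.6 lb ÷ 2.2 lb/kg = 128 kg
Concentration = 91 mg ÷ 273 mL = 0.3333333 mg/mL = 333.3333 mcg/mL
Drug rate = 63 mL/hr × 333.3333 mcg/mL = 21000 mcg/hr
21000 mcg/hr ÷ 60 min/hr = 350 mcg/min
350 mcg/min ÷ 128 kg = 2.734375 mcg/kg/min

2.7 mcg/kg/min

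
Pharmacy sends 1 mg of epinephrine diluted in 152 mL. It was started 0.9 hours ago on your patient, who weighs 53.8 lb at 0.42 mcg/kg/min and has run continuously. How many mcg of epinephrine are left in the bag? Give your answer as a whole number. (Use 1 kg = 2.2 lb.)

Weight = 53.8 lb ÷ 2.2 lb/kg = 24.45455 kg
Dose = 0.42 mcg/kg/min × 24.45455 kg = 10.27091 mcg/min
10.27091 mcg/min × 60 min/hr = 616.2545 mcg/hr
Concentration = 1 mg ÷ 152 mL = 0.006578947 mg/mL = 6.578947 mcg/mL
Rate = 616.2545 mcg/hr ÷ 6.578947 mcg/mL = 93.67069 mL/hr
Volume infused = 93.67069 mL/hr × 0.9 hr = 84.30362 mL
Volume remaining = 152 − 84.30362 = 67.69638 mL
Drug remaining = 67.69638 mL × 6.578947 mcg/mL = 445.3709 mcg

445 mcg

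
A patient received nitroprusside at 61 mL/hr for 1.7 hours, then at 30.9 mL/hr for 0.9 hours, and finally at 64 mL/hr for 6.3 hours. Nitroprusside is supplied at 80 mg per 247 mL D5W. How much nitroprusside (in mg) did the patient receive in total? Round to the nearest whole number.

Concentration = 80 mg ÷ 247 mL = 0.3238866 mg/mL
Stage 1: 61 mL/hr × 1.7 hr = 103.7 mL → 103.7 mL × 0.3238866 mg/mL = 33.58704 mg
Stage 2: 30.9 mL/hr × 0.9 hr = 27.81 mL → 27.81 mL × 0.3238866 mg/mL = 9.007287 mg
Stage 3: 64 mL/hr × 6.3 hr = 403.2 mL → 403.2 mL × 0.3238866 mg/mL = 130.5911 mg
Total = 33.58704 + 9.007287 + 130.5911 = 173.1854 mg

173 mg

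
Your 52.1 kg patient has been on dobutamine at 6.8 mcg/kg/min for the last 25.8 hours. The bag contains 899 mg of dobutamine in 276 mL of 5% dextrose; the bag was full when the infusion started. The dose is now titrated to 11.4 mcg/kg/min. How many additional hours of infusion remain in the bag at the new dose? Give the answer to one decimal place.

Initial rate:
Dose = 6.8 mcg/kg/min × 52.1 kg = 354.28 mcg/min
354.28 mcg/min × 60 min/hr = 21256.8 mcg/hr
Concentration = 899 mg ÷ 276 mL = 3.257246 mg/mL = 3257.246 mcg/mL
Rate = 21256.8 mcg/hr ÷ 3257.246 mcg/mL = 6.526003 mL/hr
Volume infused so far = 6.526003 mL/hr × 25.8 hr = 168.3709 mL
Volume remaining = 276 − 168.3709 = 107.6291 mL
New rate:
Dose = 11.4 mcg/kg/min × 52.1 kg = 593.94 mcg/min
593.94 mcg/min × 60 min/hr = 35636.4 mcg/hr
Rate = 35636.4 mcg/hr ÷ 3257.246 mcg/mL = 10.94065 mL/hr
Time remaining = 107.6291 mL ÷ 10.94065 mL/hr = 9.837541 hr

9.8 hours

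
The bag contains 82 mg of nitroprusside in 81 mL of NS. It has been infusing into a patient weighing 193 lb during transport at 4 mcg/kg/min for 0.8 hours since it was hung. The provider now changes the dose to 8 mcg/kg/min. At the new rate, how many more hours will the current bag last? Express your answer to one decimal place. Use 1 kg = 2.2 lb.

Initial rate:
Weight = 193 lb ÷ 2.2 lb/kg = 87.72727 kg
Dose = 4 mcg/kg/min × 87.72727 kg = 350.9091 mcg/min
350.9091 mcg/min × 60 min/hr = 21054.55 mcg/hr
Concentration = 82 mg ÷ 81 mL = 1.012346 mg/mL = 1012.346 mcg/mL
Rate = 21054.55 mcg/hr ÷ 1012.346 mcg/mL = 20.79778 mL/hr
Volume infused so far = 20.79778 mL/hr × 0.8 hr = 16.63823 mL
Volume remaining = 81 − 16.63823 = 64.36177 mL
New rate:
Dose = 8 mcg/kg/min × 87.72727 kg = 701.8182 mcg/min
701.8182 mcg/min × 60 min/hr = 42109.09 mcg/hr
Rate = 42109.09 mcg/hr ÷ 1012.346 mcg/mL = 41.59557 mL/hr
Time remaining = 64.36177 mL ÷ 41.59557 mL/hr = 1.547323 hr

1.5 hours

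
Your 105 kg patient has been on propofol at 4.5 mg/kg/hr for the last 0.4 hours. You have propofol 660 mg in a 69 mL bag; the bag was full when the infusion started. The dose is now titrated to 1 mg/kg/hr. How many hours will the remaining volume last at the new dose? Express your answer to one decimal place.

Initial rate:
Dose = 4.5 mg/kg/hr × 105 kg = 472.5 mg/hr
Concentration = 660 mg ÷ 69 mL = 9.565217 mg/mL
Rate = 472.5 mg/hr ÷ 9.565217 mg/mL = 49.39773 mL/hr
Volume infused so far = 49.39773 mL/hr × 0.4 hr = 19.75909 mL
Volume remaining = 69 − 19.75909 = 49.24091 mL
New rate:
Dose = 1 mg/kg/hr × 105 kg = 105 mg/hr
Rate = 105 mg/hr ÷ 9.565217 mg/mL = 10.97727 mL/hr
Time remaining = 49.24091 mL ÷ 10.97727 mL/hr = 4.485714 hr

4.5 hours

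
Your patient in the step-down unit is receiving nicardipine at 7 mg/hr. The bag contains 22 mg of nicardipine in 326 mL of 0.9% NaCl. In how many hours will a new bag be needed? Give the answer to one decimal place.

Concentration = 22 mg ÷ 326 mL = 0.06748466 mg/mL
Rate = 7 mg/hr ÷ 0.06748466 mg/mL = 103.7273 mL/hr
Duration = 326 mL ÷ 103.7273 mL/hr = 3.142857 hr

3.1 hours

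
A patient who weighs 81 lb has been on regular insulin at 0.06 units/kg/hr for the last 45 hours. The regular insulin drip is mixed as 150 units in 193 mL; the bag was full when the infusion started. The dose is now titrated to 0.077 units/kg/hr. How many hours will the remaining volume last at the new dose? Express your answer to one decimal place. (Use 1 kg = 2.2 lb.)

Initial rate:
Weight = 81 lb ÷ 2.2 lb/kg = 36.81818 kg
Dose = 0.06 units/kg/hr × 36.81818 kg = 2.209091 units/hr
Concentration = 150 units ÷ 193 mL = 0.7772021 units/mL
Rate = 2.209091 units/hr ÷ 0.7772021 units/mL = 2.842364 mL/hr
Volume infused so far = 2.842364 mL/hr × 45 hr = 127.9064 mL
Volume remaining = 193 − 127.9064 = 65.09364 mL
New rate:
Dose = 0.077 units/kg/hr × 36.81818 kg = 2.835 units/hr
Rate = 2.835 units/hr ÷ 0.7772021 units/mL = 3.6477 mL/hr
Time remaining = 65.09364 mL ÷ 3.6477 mL/hr = 17.84512 hr

17.8 hours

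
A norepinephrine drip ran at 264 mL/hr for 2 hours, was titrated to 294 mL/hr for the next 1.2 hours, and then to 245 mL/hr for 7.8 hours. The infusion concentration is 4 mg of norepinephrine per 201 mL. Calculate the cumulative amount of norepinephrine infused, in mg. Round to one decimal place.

Concentration = 4 mg ÷ 201 mL = 0.0199005 mg/mL
Stage 1: 264 mL/hr × 2 hr = 528 mL → 528 mL × 0.0199005 mg/mL = 10.50746 mg
Stage 2: 294 mL/hr × 1.2 hr = 352.8 mL → 352.8 mL × 0.0199005 mg/mL = 7.020896 mg
Stage 3: 245 mL/hr × 7.8 hr = 1911 mL → 1911 mL × 0.0199005 mg/mL = 38.02985 mg
Total = 10.50746 + 7.020896 + 38.02985 = 55.55821 mg

55.6 mg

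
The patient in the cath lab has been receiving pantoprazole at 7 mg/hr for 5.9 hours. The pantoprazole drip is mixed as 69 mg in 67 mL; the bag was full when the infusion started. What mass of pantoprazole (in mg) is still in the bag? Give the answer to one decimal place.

Concentration = 69 mg ÷ 67 mL = 1.029851 mg/mL
Rate = 7 mg/hr ÷ 1.029851 mg/mL = 6.797101 mL/hr
Volume infused = 6.797101 mL/hr × 5.9 hr = 40.1029 mL
Volume remaining = 67 − 40.1029 = 26.8971 mL
Drug remaining = 26.8971 mL × 1.029851 mg/mL = 27.7 mg

27.7 mg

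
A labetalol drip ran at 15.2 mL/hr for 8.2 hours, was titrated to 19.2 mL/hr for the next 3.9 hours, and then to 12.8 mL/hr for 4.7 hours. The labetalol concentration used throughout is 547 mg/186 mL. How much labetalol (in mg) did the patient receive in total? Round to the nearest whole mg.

764 mg

Concentration = 547 mg ÷ 186 mL = 2.94086 mg/mL
Stage 1: 15.2 mL/hr × 8.2 hr = 124.64 mL → 124.64 mL × 2.94086 mg/mL = 366.5488 mg
Stage 2: 19.2 mL/hr × 3.9 hr = 74.88 mL → 74.88 mL × 2.94086 mg/mL = 220.2116 mg
Stage 3: 12.8 mL/hr × 4.7 hr = 60.16 mL → 60.16 mL × 2.94086 mg/mL = 176.9222 mg
Total = 366.5488 + 220.2116 + 176.9222 = 763.6826 mg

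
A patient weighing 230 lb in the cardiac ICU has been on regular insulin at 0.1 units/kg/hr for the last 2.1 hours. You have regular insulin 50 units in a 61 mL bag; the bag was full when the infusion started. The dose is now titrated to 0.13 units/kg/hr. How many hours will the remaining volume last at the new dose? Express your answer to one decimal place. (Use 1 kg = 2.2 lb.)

Initial rate:
Weight = 230 lb ÷ 2.2 lb/kg = 104.5455 kg
Dose = 0.1 units/kg/hr × 104.5455 kg = 10.45455 units/hr
Concentration = 50 units ÷ 61 mL = 0.8196721 units/mL
Rate = 10.45455 units/hr ÷ 0.8196721 units/mL = 12.75455 mL/hr
Volume infused so far = 12.75455 mL/hr × 2.1 hr = 26.78455 mL
Volume remaining = 61 − 26.78455 = 34.21545 mL
New rate:
Dose = 0.13 units/kg/hr × 104.5455 kg = 13.59091 units/hr
Rate = 13.59091 units/hr ÷ 0.8196721 units/mL = 16.58091 mL/hr
Time remaining = 34.21545 mL ÷ 16.58091 mL/hr = 2.063545 hr

2.1 hours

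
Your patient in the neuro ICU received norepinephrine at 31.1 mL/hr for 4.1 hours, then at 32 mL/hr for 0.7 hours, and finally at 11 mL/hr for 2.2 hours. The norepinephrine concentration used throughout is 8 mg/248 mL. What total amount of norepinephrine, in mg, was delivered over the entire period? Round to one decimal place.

5.6 mg

Concentration = 8 mg ÷ 248 mL = 0.03225806 mg/mL
Stage 1: 31.1 mL/hr × 4.1 hr = 127.51 mL → 127.51 mL × 0.03225806 mg/mL = 4.113226 mg
Stage 2: 32 mL/hr × 0.7 hr = 22.4 mL → 22.4 mL × 0.03225806 mg/mL = 0.7225806 mg
Stage 3: 11 mL/hr × 2.2 hr = 24.2 mL → 24.2 mL × 0.03225806 mg/mL = 0.7806452 mg
Total = 4.113226 + 0.7225806 + 0.7806452 = 5.616452 mg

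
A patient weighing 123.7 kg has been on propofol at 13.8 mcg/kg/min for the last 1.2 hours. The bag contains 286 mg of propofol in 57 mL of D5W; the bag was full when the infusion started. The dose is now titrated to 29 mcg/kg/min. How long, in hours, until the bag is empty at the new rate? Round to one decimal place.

0.8 hours

Initial rate:
Dose = 13.8 mcg/kg/min × 123.7 kg = 1707.06 mcg/min
1707.06 mcg/min × 60 min/hr = 102423.6 mcg/hr
Concentration = 286 mg ÷ 57 mL = 5.017544 mg/mL = 5017.544 mcg/mL
Rate = 102423.6 mcg/hr ÷ 5017.544 mcg/mL = 20.4131 mL/hr
Volume infused so far = 20.4131 mL/hr × 1.2 hr = 24.49571 mL
Volume remaining = 57 − 24.49571 = 32.50429 mL
New rate:
Dose = 29 mcg/kg/min × 123.7 kg = 3587.3 mcg/min
3587.3 mcg/min × 60 min/hr = 215238 mcg/hr
Rate = 215238 mcg/hr ÷ 5017.544 mcg/mL = 42.89708 mL/hr
Time remaining = 32.50429 mL ÷ 42.89708 mL/hr = 0.7577272 hr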